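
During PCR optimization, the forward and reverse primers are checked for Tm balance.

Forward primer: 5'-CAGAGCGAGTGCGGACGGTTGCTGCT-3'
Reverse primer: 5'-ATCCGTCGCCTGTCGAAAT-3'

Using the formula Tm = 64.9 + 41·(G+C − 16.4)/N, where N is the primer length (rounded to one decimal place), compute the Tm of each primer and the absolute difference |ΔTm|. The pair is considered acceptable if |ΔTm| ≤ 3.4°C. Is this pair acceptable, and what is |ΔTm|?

Forward: G+C = 17, N = 26 → Tm = 64.9 + 41·(17 − 16.4)/26 = 65.8°C.
Reverse: G+C = 10, N = 19 → Tm = 64.9 + 41·(10 − 16.4)/19 = 51.1°C.
|ΔTm| = |65.8 − 51.1| = 14.7°C, > 3.4°C.

|ΔTm| = 14.7°C; the pair is not acceptable.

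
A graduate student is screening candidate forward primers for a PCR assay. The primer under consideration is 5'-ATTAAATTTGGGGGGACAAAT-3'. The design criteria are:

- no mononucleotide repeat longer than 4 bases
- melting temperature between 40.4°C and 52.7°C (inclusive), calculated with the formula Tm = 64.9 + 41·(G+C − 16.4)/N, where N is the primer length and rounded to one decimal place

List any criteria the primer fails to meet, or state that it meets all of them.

Base counts: A=8, T=6, G=6, C=1 (length 21).
homopolymer run: longest run = 6, exceeds 4 ✗
Tm: Tm = 64.9 + 41·(7 − 16.4)/21 = 46.5°C ✓

Fails: homopolymer run.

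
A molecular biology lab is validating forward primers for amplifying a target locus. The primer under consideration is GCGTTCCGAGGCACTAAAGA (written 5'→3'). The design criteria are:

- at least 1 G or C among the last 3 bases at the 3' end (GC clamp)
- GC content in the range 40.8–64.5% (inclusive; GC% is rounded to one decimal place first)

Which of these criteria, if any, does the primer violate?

Base counts: A=6, T=3, G=6, C=5 (length 20).
GC clamp: 3' end AGA has 1 G/C ✓
GC content: GC 11/20 = 55.0% ✓

Meets all criteria.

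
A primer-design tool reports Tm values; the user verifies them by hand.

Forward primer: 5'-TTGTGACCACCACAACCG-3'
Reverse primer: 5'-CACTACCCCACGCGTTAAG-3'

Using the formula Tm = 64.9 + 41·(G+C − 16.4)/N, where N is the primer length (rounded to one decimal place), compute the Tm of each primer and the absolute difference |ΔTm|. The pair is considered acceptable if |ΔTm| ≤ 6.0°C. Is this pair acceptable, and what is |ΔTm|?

|ΔTm| = 2.9°C; the pair is acceptable.

Forward: G+C = 10, N = 18 → Tm = 64.9 + 41·(10 − 16.4)/18 = 50.3°C.
Reverse: G+C = 11, N = 19 → Tm = 64.9 + 41·(11 − 16.4)/19 = 53.2°C.
|ΔTm| = |50.3 − 53.2| = 2.9°C, ≤ 6.0°C.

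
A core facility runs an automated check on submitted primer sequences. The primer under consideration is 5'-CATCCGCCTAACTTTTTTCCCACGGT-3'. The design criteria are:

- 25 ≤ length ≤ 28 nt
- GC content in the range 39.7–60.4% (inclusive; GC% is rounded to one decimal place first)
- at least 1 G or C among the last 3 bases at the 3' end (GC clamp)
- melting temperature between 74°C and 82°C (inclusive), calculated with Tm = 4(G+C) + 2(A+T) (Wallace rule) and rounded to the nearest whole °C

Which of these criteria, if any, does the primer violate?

Base counts: A=4, T=9, G=3, C=10 (length 26).
length: length 26 ✓
GC content: GC 13/26 = 50.0% ✓
GC clamp: 3' end GGT has 2 G/C ✓
Tm: Tm = 2·13 + 4·13 = 78°C ✓

Meets all criteria.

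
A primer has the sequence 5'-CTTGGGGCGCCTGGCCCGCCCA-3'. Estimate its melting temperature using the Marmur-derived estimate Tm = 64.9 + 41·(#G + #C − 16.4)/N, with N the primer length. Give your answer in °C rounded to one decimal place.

67.9°C

Base counts: A=1, T=3, G=8, C=10; G+C = 18, N = 22.
Tm = 64.9 + 41·(18 − 16.4)/22 = 64.9 + 65.60/22 = 67.9°C.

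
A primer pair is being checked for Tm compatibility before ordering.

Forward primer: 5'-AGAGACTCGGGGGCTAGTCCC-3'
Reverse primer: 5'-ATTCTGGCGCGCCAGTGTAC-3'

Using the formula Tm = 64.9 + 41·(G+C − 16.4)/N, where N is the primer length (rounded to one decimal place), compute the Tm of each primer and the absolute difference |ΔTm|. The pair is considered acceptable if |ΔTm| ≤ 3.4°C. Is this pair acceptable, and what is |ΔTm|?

|ΔTm| = 4.3°C; the pair is not acceptable.

Forward: G+C = 14, N = 21 → Tm = 64.9 + 41·(14 − 16.4)/21 = 60.2°C.
Reverse: G+C = 12, N = 20 → Tm = 64.9 + 41·(12 − 16.4)/20 = 55.9°C.
|ΔTm| = |60.2 − 55.9| = 4.3°C, > 3.4°C.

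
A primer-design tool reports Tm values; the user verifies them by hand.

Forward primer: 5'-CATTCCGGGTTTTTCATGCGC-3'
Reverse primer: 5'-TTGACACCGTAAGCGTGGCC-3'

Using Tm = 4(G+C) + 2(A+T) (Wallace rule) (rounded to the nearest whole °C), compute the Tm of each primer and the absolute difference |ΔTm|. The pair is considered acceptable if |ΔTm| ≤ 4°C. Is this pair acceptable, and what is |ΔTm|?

Forward: A=2 T=8 G=5 C=6 → Tm = 2·10 + 4·11 = 64°C.
Reverse: A=4 T=4 G=6 C=6 → Tm = 2·8 + 4·12 = 64°C.
|ΔTm| = |64 − 64| = 0°C, ≤ 4°C.

|ΔTm| = 0°C; the pair is acceptable.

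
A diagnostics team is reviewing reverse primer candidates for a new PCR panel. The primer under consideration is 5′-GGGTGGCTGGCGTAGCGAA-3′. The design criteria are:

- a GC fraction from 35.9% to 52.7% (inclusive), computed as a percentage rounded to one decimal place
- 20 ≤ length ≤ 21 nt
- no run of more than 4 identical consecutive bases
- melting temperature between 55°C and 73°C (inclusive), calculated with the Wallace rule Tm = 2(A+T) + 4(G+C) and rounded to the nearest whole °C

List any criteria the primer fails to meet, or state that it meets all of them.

Base counts: A=3, T=3, G=10, C=3 (length 19).
GC content: GC 13/19 = 68.4%, outside 35.9–52.7% ✗
length: length 19, outside 20–21 ✗
homopolymer run: longest run = 3 ✓
Tm: Tm = 2·6 + 4·13 = 64°C ✓

Fails: GC content, length.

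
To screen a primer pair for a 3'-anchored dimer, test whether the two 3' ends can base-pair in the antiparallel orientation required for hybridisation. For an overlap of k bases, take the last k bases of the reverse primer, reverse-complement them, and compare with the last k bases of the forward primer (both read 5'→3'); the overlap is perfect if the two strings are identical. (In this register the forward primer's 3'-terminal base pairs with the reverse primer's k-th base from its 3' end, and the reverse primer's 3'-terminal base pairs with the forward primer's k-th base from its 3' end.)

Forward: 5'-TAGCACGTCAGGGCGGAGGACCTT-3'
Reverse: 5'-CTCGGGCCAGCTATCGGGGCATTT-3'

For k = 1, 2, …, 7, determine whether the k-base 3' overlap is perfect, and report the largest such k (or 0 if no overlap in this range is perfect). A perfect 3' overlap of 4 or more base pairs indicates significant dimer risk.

Last 7 bases (5'→3') — forward …GGACCTT, reverse …GGCATTT.
Reverse complement of the reverse primer's last 7 bases: AAATGCC; its first k bases are the reverse complement of the reverse primer's last k bases, so a perfect k-base overlap needs the forward primer's last k bases to equal them.
Comparing (forward last k vs required): k=1: T vs A ✗; k=2: TT vs AA ✗; k=3: CTT vs AAA ✗; k=4: CCTT vs AAAT ✗; k=5: ACCTT vs AAATG ✗; k=6: GACCTT vs AAATGC ✗; k=7: GGACCTT vs AAATGCC ✗.
No overlap length from 1 to 7 is perfect, so the longest perfect 3' overlap is 0.

Longest perfect overlap: 0 complementary base pairs; below the dimer-risk threshold (threshold 4).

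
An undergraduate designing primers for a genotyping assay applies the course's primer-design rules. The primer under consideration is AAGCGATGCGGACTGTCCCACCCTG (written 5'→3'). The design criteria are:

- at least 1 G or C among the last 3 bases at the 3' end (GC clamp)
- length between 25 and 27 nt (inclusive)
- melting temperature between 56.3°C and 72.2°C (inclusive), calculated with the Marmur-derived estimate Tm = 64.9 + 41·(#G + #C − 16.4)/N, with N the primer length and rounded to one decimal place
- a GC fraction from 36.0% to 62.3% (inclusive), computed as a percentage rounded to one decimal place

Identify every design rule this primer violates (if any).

Fails: GC content.

Base counts: A=5, T=4, G=7, C=9 (length 25).
GC clamp: 3' end CTG has 2 G/C ✓
length: length 25 ✓
Tm: Tm = 64.9 + 41·(16 − 16.4)/25 = 64.2°C ✓
GC content: GC 16/25 = 64.0%, outside 36.0–62.3% ✗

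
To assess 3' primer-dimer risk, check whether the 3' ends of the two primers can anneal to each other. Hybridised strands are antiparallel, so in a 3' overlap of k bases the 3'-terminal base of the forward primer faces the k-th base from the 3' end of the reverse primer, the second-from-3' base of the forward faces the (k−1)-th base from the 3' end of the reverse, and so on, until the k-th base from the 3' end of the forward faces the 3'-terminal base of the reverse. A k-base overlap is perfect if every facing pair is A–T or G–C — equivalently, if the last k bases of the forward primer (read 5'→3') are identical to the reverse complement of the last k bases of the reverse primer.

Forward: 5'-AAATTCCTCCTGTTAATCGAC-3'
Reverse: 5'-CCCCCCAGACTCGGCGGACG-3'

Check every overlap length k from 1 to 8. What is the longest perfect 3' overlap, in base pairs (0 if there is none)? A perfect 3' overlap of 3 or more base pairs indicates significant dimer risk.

Last 8 bases (5'→3') — forward …TAATCGAC, reverse …GGCGGACG.
Reverse complement of the reverse primer's last 8 bases: CGTCCGCC; its first k bases are the reverse complement of the reverse primer's last k bases, so a perfect k-base overlap needs the forward primer's last k bases to equal them.
Comparing (forward last k vs required): k=1: C vs C ✓; k=2: AC vs CG ✗; k=3: GAC vs CGT ✗; k=4: CGAC vs CGTC ✗; k=5: TCGAC vs CGTCC ✗; k=6: ATCGAC vs CGTCCG ✗; k=7: AATCGAC vs CGTCCGC ✗; k=8: TAATCGAC vs CGTCCGCC ✗.
Only k = 1 is perfect, so the longest perfect 3' overlap is 1.

Longest perfect overlap: 1 complementary base pair; below the dimer-risk threshold (threshold 3).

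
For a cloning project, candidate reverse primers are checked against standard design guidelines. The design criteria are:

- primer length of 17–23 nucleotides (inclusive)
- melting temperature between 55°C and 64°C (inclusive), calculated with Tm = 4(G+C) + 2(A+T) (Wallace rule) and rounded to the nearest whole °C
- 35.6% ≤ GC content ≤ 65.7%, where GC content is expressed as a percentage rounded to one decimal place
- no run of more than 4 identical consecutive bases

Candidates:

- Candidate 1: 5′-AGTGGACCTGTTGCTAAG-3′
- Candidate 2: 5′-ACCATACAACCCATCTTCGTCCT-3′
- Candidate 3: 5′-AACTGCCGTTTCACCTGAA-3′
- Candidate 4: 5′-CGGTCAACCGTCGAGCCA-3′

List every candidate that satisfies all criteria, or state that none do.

Candidate 3 only.

Candidate 1 (18 nt, A=4 T=5 G=6 C=3): length 18 ✓; Tm = 2·9 + 4·9 = 54°C, outside 55–64°C ✗; GC 9/18 = 50.0% ✓; longest run = 2 ✓ — fails.
Candidate 2 (23 nt, A=6 T=6 G=1 C=10): length 23 ✓; Tm = 2·12 + 4·11 = 68°C, outside 55–64°C ✗; GC 11/23 = 47.8% ✓; longest run = 3 ✓ — fails.
Candidate 3 (19 nt, A=5 T=5 G=3 C=6): length 19 ✓; Tm = 2·10 + 4·9 = 56°C ✓; GC 9/19 = 47.4% ✓; longest run = 3 ✓ — passes.
Candidate 4 (18 nt, A=4 T=2 G=5 C=7): length 18 ✓; Tm = 2·6 + 4·12 = 60°C ✓; GC 12/18 = 66.7%, outside 35.6–65.7% ✗; longest run = 2 ✓ — fails.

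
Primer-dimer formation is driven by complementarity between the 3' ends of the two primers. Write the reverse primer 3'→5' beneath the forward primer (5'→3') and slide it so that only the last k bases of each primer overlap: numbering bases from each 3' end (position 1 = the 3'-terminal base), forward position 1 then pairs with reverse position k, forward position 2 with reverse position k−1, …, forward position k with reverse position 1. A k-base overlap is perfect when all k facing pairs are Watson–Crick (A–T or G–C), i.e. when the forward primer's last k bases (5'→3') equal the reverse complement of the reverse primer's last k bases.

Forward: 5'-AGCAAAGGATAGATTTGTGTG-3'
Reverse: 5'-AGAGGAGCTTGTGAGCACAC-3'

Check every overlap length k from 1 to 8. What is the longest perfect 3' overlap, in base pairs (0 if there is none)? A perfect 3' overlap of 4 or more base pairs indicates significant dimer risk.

Last 8 bases (5'→3') — forward …TTTGTGTG, reverse …GAGCACAC.
Reverse complement of the reverse primer's last 8 bases: GTGTGCTC; its first k bases are the reverse complement of the reverse primer's last k bases, so a perfect k-base overlap needs the forward primer's last k bases to equal them.
Comparing (forward last k vs required): k=1: G vs G ✓; k=2: TG vs GT ✗; k=3: GTG vs GTG ✓; k=4: TGTG vs GTGT ✗; k=5: GTGTG vs GTGTG ✓; k=6: TGTGTG vs GTGTGC ✗; k=7: TTGTGTG vs GTGTGCT ✗; k=8: TTTGTGTG vs GTGTGCTC ✗.
Perfect overlaps at k = 1, 3, 5; the largest is 5.

Longest perfect overlap: 5 complementary base pairs; significant dimer risk (threshold 4).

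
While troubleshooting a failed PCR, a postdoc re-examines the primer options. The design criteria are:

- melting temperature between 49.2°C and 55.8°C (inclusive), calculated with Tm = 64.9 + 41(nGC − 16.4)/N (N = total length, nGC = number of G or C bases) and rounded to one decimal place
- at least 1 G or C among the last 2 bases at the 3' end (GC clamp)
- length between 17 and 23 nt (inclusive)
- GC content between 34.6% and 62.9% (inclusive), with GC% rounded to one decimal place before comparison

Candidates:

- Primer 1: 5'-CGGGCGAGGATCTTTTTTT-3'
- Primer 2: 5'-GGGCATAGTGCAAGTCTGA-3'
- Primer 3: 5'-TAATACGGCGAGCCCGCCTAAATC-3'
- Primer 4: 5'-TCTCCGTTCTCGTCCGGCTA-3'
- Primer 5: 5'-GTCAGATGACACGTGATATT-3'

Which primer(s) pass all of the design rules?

Primer 2 only.

Primer 1 (19 nt, A=2 T=8 G=6 C=3): Tm = 64.9 + 41·(9 − 16.4)/19 = 48.9°C, outside 49.2–55.8°C ✗; 3' end TT has 0 G/C, need ≥1 ✗; length 19 ✓; GC 9/19 = 47.4% ✓ — fails.
Primer 2 (19 nt, A=5 T=4 G=7 C=3): Tm = 64.9 + 41·(10 − 16.4)/19 = 51.1°C ✓; 3' end GA has 1 G/C ✓; length 19 ✓; GC 10/19 = 52.6% ✓ — passes.
Primer 3 (24 nt, A=7 T=4 G=5 C=8): Tm = 64.9 + 41·(13 − 16.4)/24 = 59.1°C, outside 49.2–55.8°C ✗; 3' end TC has 1 G/C ✓; length 24, outside 17–23 ✗; GC 13/24 = 54.2% ✓ — fails.
Primer 4 (20 nt, A=1 T=7 G=4 C=8): Tm = 64.9 + 41·(12 − 16.4)/20 = 55.9°C, outside 49.2–55.8°C ✗; 3' end TA has 0 G/C, need ≥1 ✗; length 20 ✓; GC 12/20 = 60.0% ✓ — fails.
Primer 5 (20 nt, A=6 T=6 G=5 C=3): Tm = 64.9 + 41·(8 − 16.4)/20 = 47.7°C, outside 49.2–55.8°C ✗; 3' end TT has 0 G/C, need ≥1 ✗; length 20 ✓; GC 8/20 = 40.0% ✓ — fails.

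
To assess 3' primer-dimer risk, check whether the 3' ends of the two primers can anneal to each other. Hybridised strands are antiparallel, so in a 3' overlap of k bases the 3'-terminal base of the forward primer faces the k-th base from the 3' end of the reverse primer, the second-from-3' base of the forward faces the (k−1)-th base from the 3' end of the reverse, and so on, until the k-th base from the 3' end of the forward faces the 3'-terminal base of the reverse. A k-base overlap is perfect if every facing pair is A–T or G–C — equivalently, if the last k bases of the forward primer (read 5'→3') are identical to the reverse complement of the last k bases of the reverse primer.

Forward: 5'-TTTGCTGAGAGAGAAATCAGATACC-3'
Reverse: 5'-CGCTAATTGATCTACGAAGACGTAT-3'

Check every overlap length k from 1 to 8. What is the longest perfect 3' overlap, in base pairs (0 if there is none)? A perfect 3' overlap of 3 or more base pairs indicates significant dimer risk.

Longest perfect overlap: 0 complementary base pairs; below the dimer-risk threshold (threshold 3).

Last 8 bases (5'→3') — forward …CAGATACC, reverse …AGACGTAT.
Reverse complement of the reverse primer's last 8 bases: ATACGTCT; its first k bases are the reverse complement of the reverse primer's last k bases, so a perfect k-base overlap needs the forward primer's last k bases to equal them.
Comparing (forward last k vs required): k=1: C vs A ✗; k=2: CC vs AT ✗; k=3: ACC vs ATA ✗; k=4: TACC vs ATAC ✗; k=5: ATACC vs ATACG ✗; k=6: GATACC vs ATACGT ✗; k=7: AGATACC vs ATACGTC ✗; k=8: CAGATACC vs ATACGTCT ✗.
No overlap length from 1 to 8 is perfect, so the longest perfect 3' overlap is 0.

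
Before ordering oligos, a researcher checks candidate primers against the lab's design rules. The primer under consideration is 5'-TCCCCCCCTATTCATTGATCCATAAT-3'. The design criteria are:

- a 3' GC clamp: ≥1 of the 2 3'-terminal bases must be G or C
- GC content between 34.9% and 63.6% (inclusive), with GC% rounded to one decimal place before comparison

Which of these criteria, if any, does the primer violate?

Base counts: A=6, T=9, G=1, C=10 (length 26).
GC clamp: 3' end AT has 0 G/C, need ≥1 ✗
GC content: GC 11/26 = 42.3% ✓

Fails: GC clamp.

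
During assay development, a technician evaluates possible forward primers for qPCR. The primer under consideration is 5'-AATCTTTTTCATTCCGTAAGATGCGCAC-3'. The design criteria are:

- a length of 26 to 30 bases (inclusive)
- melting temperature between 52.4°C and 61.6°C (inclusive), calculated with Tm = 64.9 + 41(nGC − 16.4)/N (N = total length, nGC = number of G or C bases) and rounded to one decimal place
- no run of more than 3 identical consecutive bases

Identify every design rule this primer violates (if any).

Fails: homopolymer run.

Base counts: A=7, T=10, G=4, C=7 (length 28).
length: length 28 ✓
Tm: Tm = 64.9 + 41·(11 − 16.4)/28 = 57.0°C ✓
homopolymer run: longest run = 5, exceeds 3 ✗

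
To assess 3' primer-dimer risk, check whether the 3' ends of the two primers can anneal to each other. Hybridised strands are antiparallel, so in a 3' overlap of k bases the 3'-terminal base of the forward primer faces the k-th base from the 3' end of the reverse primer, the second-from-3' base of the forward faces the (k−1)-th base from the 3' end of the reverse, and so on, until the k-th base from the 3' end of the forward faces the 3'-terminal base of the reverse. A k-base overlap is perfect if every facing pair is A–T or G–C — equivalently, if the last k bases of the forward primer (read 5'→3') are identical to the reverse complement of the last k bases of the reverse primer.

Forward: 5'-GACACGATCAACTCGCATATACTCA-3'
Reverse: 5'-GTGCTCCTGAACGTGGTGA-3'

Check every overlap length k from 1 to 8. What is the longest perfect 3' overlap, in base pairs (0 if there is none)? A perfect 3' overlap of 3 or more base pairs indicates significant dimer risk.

Last 8 bases (5'→3') — forward …TATACTCA, reverse …CGTGGTGA.
Reverse complement of the reverse primer's last 8 bases: TCACCACG; its first k bases are the reverse complement of the reverse primer's last k bases, so a perfect k-base overlap needs the forward primer's last k bases to equal them.
Comparing (forward last k vs required): k=1: A vs T ✗; k=2: CA vs TC ✗; k=3: TCA vs TCA ✓; k=4: CTCA vs TCAC ✗; k=5: ACTCA vs TCACC ✗; k=6: TACTCA vs TCACCA ✗; k=7: ATACTCA vs TCACCAC ✗; k=8: TATACTCA vs TCACCACG ✗.
Only k = 3 is perfect, so the longest perfect 3' overlap is 3.

Longest perfect overlap: 3 complementary base pairs; significant dimer risk (threshold 3).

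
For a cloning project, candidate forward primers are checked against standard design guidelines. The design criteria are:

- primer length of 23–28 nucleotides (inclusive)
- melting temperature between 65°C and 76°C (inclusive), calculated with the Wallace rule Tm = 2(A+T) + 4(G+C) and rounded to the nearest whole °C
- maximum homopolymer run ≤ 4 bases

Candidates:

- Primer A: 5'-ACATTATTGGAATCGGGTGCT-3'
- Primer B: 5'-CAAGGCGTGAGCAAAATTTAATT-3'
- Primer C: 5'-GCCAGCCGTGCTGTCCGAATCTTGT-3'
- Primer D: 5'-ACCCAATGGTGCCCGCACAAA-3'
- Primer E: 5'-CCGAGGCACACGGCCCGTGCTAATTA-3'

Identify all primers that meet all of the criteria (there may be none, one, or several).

Primer A (21 nt, A=5 T=7 G=6 C=3): length 21, outside 23–28 ✗; Tm = 2·12 + 4·9 = 60°C, outside 65–76°C ✗; longest run = 3 ✓ — fails.
Primer B (23 nt, A=9 T=6 G=5 C=3): length 23 ✓; Tm = 2·15 + 4·8 = 62°C, outside 65–76°C ✗; longest run = 4 ✓ — fails.
Primer C (25 nt, A=3 T=7 G=7 C=8): length 25 ✓; Tm = 2·10 + 4·15 = 80°C, outside 65–76°C ✗; longest run = 2 ✓ — fails.
Primer D (21 nt, A=7 T=2 G=4 C=8): length 21, outside 23–28 ✗; Tm = 2·9 + 4·12 = 66°C ✓; longest run = 3 ✓ — fails.
Primer E (26 nt, A=6 T=4 G=7 C=9): length 26 ✓; Tm = 2·10 + 4·16 = 84°C, outside 65–76°C ✗; longest run = 3 ✓ — fails.

None of the candidates satisfy all criteria.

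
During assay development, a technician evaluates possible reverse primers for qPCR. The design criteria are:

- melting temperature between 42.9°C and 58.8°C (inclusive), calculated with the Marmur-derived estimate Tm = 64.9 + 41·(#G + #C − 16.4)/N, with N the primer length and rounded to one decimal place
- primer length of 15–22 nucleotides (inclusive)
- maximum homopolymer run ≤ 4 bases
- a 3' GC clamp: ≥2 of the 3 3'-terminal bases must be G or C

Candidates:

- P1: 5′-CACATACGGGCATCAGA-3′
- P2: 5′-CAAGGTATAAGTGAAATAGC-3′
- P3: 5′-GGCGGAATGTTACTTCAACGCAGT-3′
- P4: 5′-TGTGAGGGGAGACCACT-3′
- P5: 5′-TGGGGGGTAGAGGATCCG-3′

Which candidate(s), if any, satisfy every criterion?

P2 only.

P1 (17 nt, A=6 T=2 G=4 C=5): Tm = 64.9 + 41·(9 − 16.4)/17 = 47.1°C ✓; length 17 ✓; longest run = 3 ✓; 3' end AGA has 1 G/C, need ≥2 ✗ — fails.
P2 (20 nt, A=9 T=4 G=5 C=2): Tm = 64.9 + 41·(7 − 16.4)/20 = 45.6°C ✓; length 20 ✓; longest run = 3 ✓; 3' end AGC has 2 G/C ✓ — passes.
P3 (24 nt, A=6 T=6 G=7 C=5): Tm = 64.9 + 41·(12 − 16.4)/24 = 57.4°C ✓; length 24, outside 15–22 ✗; longest run = 2 ✓; 3' end AGT has 1 G/C, need ≥2 ✗ — fails.
P4 (17 nt, A=4 T=3 G=7 C=3): Tm = 64.9 + 41·(10 − 16.4)/17 = 49.5°C ✓; length 17 ✓; longest run = 4 ✓; 3' end ACT has 1 G/C, need ≥2 ✗ — fails.
P5 (18 nt, A=3 T=3 G=10 C=2): Tm = 64.9 + 41·(12 − 16.4)/18 = 54.9°C ✓; length 18 ✓; longest run = 6, exceeds 4 ✗; 3' end CCG has 3 G/C ✓ — fails.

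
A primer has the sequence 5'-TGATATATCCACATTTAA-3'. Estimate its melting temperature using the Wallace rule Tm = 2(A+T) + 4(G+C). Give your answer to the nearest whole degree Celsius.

44°C

Base counts: A=7, T=7, G=1, C=3 (length 18).
Tm = 2·(7+7) + 4·(1+3) = 2·14 + 4·4 = 28 + 16 = 44°C.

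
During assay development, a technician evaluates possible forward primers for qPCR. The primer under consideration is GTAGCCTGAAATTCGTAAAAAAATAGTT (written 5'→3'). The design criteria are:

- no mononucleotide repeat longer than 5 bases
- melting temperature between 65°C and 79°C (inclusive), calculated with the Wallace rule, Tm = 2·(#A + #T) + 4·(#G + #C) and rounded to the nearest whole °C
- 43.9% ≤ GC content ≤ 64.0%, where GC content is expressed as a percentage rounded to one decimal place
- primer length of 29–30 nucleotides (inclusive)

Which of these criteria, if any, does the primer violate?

Base counts: A=12, T=8, G=5, C=3 (length 28).
homopolymer run: longest run = 7, exceeds 5 ✗
Tm: Tm = 2·20 + 4·8 = 72°C ✓
GC content: GC 8/28 = 28.6%, outside 43.9–64.0% ✗
length: length 28, outside 29–30 ✗

Fails: homopolymer run, GC content, length.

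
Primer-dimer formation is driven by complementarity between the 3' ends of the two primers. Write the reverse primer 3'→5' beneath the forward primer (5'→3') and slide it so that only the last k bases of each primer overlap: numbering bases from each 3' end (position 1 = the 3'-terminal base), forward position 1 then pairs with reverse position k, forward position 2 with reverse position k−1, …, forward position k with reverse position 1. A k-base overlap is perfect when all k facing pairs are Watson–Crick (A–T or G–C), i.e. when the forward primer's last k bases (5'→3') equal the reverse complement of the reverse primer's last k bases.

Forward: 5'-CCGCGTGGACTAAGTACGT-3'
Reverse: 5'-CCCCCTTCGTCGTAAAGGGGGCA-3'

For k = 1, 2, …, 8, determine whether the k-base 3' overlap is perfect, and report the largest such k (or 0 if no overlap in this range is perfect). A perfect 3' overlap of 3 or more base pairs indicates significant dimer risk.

Last 8 bases (5'→3') — forward …AAGTACGT, reverse …AGGGGGCA.
Reverse complement of the reverse primer's last 8 bases: TGCCCCCT; its first k bases are the reverse complement of the reverse primer's last k bases, so a perfect k-base overlap needs the forward primer's last k bases to equal them.
Comparing (forward last k vs required): k=1: T vs T ✓; k=2: GT vs TG ✗; k=3: CGT vs TGC ✗; k=4: ACGT vs TGCC ✗; k=5: TACGT vs TGCCC ✗; k=6: GTACGT vs TGCCCC ✗; k=7: AGTACGT vs TGCCCCC ✗; k=8: AAGTACGT vs TGCCCCCT ✗.
Only k = 1 is perfect, so the longest perfect 3' overlap is 1.

Longest perfect overlap: 1 complementary base pair; below the dimer-risk threshold (threshold 3).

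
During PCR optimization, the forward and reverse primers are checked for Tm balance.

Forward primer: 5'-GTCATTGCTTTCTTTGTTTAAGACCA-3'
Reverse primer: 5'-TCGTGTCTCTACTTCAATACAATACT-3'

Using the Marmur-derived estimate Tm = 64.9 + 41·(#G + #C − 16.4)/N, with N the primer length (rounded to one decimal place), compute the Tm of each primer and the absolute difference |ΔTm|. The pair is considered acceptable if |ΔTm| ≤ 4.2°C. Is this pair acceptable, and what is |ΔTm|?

|ΔTm| = 0.0°C; the pair is acceptable.

Forward: G+C = 9, N = 26 → Tm = 64.9 + 41·(9 − 16.4)/26 = 53.2°C.
Reverse: G+C = 9, N = 26 → Tm = 64.9 + 41·(9 − 16.4)/26 = 53.2°C.
|ΔTm| = |53.2 − 53.2| = 0.0°C, ≤ 4.2°C.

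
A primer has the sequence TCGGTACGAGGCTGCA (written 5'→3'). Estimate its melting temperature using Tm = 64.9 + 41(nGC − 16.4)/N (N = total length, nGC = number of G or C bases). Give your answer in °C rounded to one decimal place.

48.5°C

Base counts: A=3, T=3, G=6, C=4; G+C = 10, N = 16.
Tm = 64.9 + 41·(10 − 16.4)/16 = 64.9 + -262.40/16 = 48.5°C.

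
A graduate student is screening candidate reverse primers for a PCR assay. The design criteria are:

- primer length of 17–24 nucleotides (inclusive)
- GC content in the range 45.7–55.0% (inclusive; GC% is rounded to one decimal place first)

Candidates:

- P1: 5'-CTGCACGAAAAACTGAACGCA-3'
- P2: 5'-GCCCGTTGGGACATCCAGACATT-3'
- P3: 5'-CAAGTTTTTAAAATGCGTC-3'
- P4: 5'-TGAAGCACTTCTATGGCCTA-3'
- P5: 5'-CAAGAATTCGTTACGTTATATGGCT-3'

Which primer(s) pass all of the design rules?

P1 (21 nt, A=9 T=2 G=4 C=6): length 21 ✓; GC 10/21 = 47.6% ✓ — passes.
P2 (23 nt, A=5 T=5 G=6 C=7): length 23 ✓; GC 13/23 = 56.5%, outside 45.7–55.0% ✗ — fails.
P3 (19 nt, A=6 T=7 G=3 C=3): length 19 ✓; GC 6/19 = 31.6%, outside 45.7–55.0% ✗ — fails.
P4 (20 nt, A=5 T=6 G=4 C=5): length 20 ✓; GC 9/20 = 45.0%, outside 45.7–55.0% ✗ — fails.
P5 (25 nt, A=7 T=9 G=5 C=4): length 25, outside 17–24 ✗; GC 9/25 = 36.0%, outside 45.7–55.0% ✗ — fails.

P1 only.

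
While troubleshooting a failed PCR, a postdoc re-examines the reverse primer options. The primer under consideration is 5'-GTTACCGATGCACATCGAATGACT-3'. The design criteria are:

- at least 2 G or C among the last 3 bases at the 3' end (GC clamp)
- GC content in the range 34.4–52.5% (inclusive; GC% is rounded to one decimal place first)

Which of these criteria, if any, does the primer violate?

Base counts: A=7, T=6, G=5, C=6 (length 24).
GC clamp: 3' end ACT has 1 G/C, need ≥2 ✗
GC content: GC 11/24 = 45.8% ✓

Fails: GC clamp.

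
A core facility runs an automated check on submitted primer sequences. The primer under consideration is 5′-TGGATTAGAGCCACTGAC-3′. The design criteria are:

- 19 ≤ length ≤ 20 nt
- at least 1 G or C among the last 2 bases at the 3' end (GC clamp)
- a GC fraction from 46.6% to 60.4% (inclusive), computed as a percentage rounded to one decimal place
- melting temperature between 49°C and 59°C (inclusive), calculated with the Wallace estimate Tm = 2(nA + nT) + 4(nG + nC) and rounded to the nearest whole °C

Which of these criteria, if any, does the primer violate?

Base counts: A=5, T=4, G=5, C=4 (length 18).
length: length 18, outside 19–20 ✗
GC clamp: 3' end AC has 1 G/C ✓
GC content: GC 9/18 = 50.0% ✓
Tm: Tm = 2·9 + 4·9 = 54°C ✓

Fails: length.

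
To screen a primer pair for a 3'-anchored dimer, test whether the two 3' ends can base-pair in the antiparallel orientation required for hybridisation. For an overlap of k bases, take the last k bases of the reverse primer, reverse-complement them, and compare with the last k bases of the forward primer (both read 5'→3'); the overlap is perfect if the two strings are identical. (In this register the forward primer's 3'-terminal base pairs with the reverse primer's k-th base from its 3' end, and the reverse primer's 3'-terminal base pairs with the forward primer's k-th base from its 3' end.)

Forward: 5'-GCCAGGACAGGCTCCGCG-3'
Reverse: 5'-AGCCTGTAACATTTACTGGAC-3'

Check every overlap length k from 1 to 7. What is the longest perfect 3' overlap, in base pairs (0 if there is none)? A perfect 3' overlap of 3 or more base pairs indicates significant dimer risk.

Last 7 bases (5'→3') — forward …CTCCGCG, reverse …ACTGGAC.
Reverse complement of the reverse primer's last 7 bases: GTCCAGT; its first k bases are the reverse complement of the reverse primer's last k bases, so a perfect k-base overlap needs the forward primer's last k bases to equal them.
Comparing (forward last k vs required): k=1: G vs G ✓; k=2: CG vs GT ✗; k=3: GCG vs GTC ✗; k=4: CGCG vs GTCC ✗; k=5: CCGCG vs GTCCA ✗; k=6: TCCGCG vs GTCCAG ✗; k=7: CTCCGCG vs GTCCAGT ✗.
Only k = 1 is perfect, so the longest perfect 3' overlap is 1.

Longest perfect overlap: 1 complementary base pair; below the dimer-risk threshold (threshold 3).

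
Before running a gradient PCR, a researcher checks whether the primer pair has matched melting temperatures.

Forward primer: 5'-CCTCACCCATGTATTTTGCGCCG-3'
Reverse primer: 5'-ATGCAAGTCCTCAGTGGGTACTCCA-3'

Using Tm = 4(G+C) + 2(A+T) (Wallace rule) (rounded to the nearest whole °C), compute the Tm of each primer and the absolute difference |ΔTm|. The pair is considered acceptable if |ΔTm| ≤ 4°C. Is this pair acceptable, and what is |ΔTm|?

|ΔTm| = 4°C; the pair is acceptable.

Forward: A=3 T=7 G=4 C=9 → Tm = 2·10 + 4·13 = 72°C.
Reverse: A=6 T=6 G=6 C=7 → Tm = 2·12 + 4·13 = 76°C.
|ΔTm| = |72 − 76| = 4°C, ≤ 4°C.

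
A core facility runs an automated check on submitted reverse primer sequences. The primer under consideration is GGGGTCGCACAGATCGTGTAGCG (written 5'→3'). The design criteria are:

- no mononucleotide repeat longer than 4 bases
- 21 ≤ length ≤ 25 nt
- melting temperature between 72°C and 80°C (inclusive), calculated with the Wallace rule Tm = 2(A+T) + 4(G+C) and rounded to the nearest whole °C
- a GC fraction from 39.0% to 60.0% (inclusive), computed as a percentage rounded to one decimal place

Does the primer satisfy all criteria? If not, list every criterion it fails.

Base counts: A=4, T=4, G=10, C=5 (length 23).
homopolymer run: longest run = 4 ✓
length: length 23 ✓
Tm: Tm = 2·8 + 4·15 = 76°C ✓
GC content: GC 15/23 = 65.2%, outside 39.0–60.0% ✗

Fails: GC content.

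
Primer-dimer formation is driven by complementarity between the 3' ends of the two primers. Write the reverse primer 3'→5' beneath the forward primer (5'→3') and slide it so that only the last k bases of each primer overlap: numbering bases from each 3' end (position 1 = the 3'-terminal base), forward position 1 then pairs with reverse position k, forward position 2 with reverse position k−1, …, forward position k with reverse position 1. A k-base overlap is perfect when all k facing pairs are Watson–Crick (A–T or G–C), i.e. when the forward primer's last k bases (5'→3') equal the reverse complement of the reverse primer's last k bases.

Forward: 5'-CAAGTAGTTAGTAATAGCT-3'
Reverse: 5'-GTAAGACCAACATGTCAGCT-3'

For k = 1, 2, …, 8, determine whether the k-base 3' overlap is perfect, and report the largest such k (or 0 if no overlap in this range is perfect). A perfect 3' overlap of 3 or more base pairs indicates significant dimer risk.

Last 8 bases (5'→3') — forward …TAATAGCT, reverse …TGTCAGCT.
Reverse complement of the reverse primer's last 8 bases: AGCTGACA; its first k bases are the reverse complement of the reverse primer's last k bases, so a perfect k-base overlap needs the forward primer's last k bases to equal them.
Comparing (forward last k vs required): k=1: T vs A ✗; k=2: CT vs AG ✗; k=3: GCT vs AGC ✗; k=4: AGCT vs AGCT ✓; k=5: TAGCT vs AGCTG ✗; k=6: ATAGCT vs AGCTGA ✗; k=7: AATAGCT vs AGCTGAC ✗; k=8: TAATAGCT vs AGCTGACA ✗.
Only k = 4 is perfect, so the longest perfect 3' overlap is 4.

Longest perfect overlap: 4 complementary base pairs; significant dimer risk (threshold 3).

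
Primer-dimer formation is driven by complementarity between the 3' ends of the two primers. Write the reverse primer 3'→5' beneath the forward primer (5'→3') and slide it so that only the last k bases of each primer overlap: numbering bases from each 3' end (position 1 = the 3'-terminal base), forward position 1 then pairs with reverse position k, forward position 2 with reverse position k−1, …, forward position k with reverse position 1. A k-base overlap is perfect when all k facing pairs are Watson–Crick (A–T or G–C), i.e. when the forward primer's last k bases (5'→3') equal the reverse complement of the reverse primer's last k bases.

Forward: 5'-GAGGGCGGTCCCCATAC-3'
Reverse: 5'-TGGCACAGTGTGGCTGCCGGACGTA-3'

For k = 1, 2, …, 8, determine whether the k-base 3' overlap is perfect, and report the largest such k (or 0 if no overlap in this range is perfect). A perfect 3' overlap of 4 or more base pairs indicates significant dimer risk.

Last 8 bases (5'→3') — forward …CCCCATAC, reverse …CGGACGTA.
Reverse complement of the reverse primer's last 8 bases: TACGTCCG; its first k bases are the reverse complement of the reverse primer's last k bases, so a perfect k-base overlap needs the forward primer's last k bases to equal them.
Comparing (forward last k vs required): k=1: C vs T ✗; k=2: AC vs TA ✗; k=3: TAC vs TAC ✓; k=4: ATAC vs TACG ✗; k=5: CATAC vs TACGT ✗; k=6: CCATAC vs TACGTC ✗; k=7: CCCATAC vs TACGTCC ✗; k=8: CCCCATAC vs TACGTCCG ✗.
Only k = 3 is perfect, so the longest perfect 3' overlap is 3.

Longest perfect overlap: 3 complementary base pairs; below the dimer-risk threshold (threshold 4).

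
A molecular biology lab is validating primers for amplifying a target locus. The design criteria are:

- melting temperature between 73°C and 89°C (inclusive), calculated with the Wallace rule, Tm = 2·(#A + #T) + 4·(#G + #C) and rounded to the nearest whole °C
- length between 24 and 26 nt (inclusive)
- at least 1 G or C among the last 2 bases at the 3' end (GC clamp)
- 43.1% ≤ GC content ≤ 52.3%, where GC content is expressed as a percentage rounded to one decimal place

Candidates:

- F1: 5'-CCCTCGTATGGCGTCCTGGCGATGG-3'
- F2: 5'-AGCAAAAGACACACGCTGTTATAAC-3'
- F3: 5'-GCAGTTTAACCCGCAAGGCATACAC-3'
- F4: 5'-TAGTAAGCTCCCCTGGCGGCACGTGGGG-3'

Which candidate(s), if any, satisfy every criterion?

F3 only.

F1 (25 nt, A=2 T=6 G=9 C=8): Tm = 2·8 + 4·17 = 84°C ✓; length 25 ✓; 3' end GG has 2 G/C ✓; GC 17/25 = 68.0%, outside 43.1–52.3% ✗ — fails.
F2 (25 nt, A=11 T=4 G=4 C=6): Tm = 2·15 + 4·10 = 70°C, outside 73–89°C ✗; length 25 ✓; 3' end AC has 1 G/C ✓; GC 10/25 = 40.0%, outside 43.1–52.3% ✗ — fails.
F3 (25 nt, A=8 T=4 G=5 C=8): Tm = 2·12 + 4·13 = 76°C ✓; length 25 ✓; 3' end AC has 1 G/C ✓; GC 13/25 = 52.0% ✓ — passes.
F4 (28 nt, A=4 T=5 G=11 C=8): Tm = 2·9 + 4·19 = 94°C, outside 73–89°C ✗; length 28, outside 24–26 ✗; 3' end GG has 2 G/C ✓; GC 19/28 = 67.9%, outside 43.1–52.3% ✗ — fails.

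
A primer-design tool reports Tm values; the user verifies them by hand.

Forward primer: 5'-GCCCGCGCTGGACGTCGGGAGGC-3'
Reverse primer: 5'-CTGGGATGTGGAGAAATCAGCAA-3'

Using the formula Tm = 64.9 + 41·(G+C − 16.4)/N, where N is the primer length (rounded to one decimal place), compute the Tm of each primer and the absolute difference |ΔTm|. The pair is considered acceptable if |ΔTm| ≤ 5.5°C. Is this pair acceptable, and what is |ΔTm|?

|ΔTm| = 14.2°C; the pair is not acceptable.

Forward: G+C = 19, N = 23 → Tm = 64.9 + 41·(19 − 16.4)/23 = 69.5°C.
Reverse: G+C = 11, N = 23 → Tm = 64.9 + 41·(11 − 16.4)/23 = 55.3°C.
|ΔTm| = |69.5 − 55.3| = 14.2°C, > 5.5°C.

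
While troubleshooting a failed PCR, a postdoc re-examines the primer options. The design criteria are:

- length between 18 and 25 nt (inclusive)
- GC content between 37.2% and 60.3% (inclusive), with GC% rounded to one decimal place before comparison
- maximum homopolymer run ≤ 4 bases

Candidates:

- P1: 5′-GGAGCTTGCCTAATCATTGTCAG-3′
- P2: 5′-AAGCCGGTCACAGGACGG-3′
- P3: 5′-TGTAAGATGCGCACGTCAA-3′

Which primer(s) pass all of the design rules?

P1 and P3.

P1 (23 nt, A=5 T=7 G=6 C=5): length 23 ✓; GC 11/23 = 47.8% ✓; longest run = 2 ✓ — passes.
P2 (18 nt, A=5 T=1 G=7 C=5): length 18 ✓; GC 12/18 = 66.7%, outside 37.2–60.3% ✗; longest run = 2 ✓ — fails.
P3 (19 nt, A=6 T=4 G=5 C=4): length 19 ✓; GC 9/19 = 47.4% ✓; longest run = 2 ✓ — passes.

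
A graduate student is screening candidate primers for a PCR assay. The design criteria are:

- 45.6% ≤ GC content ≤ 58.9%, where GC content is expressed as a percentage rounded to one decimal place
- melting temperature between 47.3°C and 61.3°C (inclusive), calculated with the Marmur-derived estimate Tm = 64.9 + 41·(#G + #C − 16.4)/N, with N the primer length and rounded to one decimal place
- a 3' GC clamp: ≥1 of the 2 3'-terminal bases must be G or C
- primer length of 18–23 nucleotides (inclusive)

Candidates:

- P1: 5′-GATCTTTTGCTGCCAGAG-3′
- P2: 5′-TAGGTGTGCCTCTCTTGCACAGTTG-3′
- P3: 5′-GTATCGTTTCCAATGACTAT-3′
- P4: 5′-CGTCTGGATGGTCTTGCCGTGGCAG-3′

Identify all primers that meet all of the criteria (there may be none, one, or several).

P1 (18 nt, A=3 T=6 G=5 C=4): GC 9/18 = 50.0% ✓; Tm = 64.9 + 41·(9 − 16.4)/18 = 48.0°C ✓; 3' end AG has 1 G/C ✓; length 18 ✓ — passes.
P2 (25 nt, A=3 T=9 G=7 C=6): GC 13/25 = 52.0% ✓; Tm = 64.9 + 41·(13 − 16.4)/25 = 59.3°C ✓; 3' end TG has 1 G/C ✓; length 25, outside 18–23 ✗ — fails.
P3 (20 nt, A=5 T=8 G=3 C=4): GC 7/20 = 35.0%, outside 45.6–58.9% ✗; Tm = 64.9 + 41·(7 − 16.4)/20 = 45.6°C, outside 47.3–61.3°C ✗; 3' end AT has 0 G/C, need ≥1 ✗; length 20 ✓ — fails.
P4 (25 nt, A=2 T=7 G=10 C=6): GC 16/25 = 64.0%, outside 45.6–58.9% ✗; Tm = 64.9 + 41·(16 − 16.4)/25 = 64.2°C, outside 47.3–61.3°C ✗; 3' end AG has 1 G/C ✓; length 25, outside 18–23 ✗ — fails.

P1 only.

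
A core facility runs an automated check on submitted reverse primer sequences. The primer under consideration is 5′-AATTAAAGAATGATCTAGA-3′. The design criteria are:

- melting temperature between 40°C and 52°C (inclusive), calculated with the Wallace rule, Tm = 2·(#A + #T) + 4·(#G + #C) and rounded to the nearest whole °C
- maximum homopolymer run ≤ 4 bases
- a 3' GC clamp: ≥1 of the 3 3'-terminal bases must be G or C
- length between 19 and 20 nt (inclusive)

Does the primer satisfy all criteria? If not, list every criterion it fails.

Base counts: A=10, T=5, G=3, C=1 (length 19).
Tm: Tm = 2·15 + 4·4 = 46°C ✓
homopolymer run: longest run = 3 ✓
GC clamp: 3' end AGA has 1 G/C ✓
length: length 19 ✓

Meets all criteria.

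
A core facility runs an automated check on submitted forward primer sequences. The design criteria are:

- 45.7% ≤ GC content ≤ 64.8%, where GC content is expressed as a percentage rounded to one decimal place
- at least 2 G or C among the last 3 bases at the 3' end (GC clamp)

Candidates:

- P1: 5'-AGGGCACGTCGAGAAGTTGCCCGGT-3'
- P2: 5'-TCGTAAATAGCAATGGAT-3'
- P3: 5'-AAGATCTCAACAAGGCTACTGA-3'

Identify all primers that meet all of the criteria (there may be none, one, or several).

P1 only.

P1 (25 nt, A=5 T=4 G=10 C=6): GC 16/25 = 64.0% ✓; 3' end GGT has 2 G/C ✓ — passes.
P2 (18 nt, A=7 T=5 G=4 C=2): GC 6/18 = 33.3%, outside 45.7–64.8% ✗; 3' end GAT has 1 G/C, need ≥2 ✗ — fails.
P3 (22 nt, A=9 T=4 G=4 C=5): GC 9/22 = 40.9%, outside 45.7–64.8% ✗; 3' end TGA has 1 G/C, need ≥2 ✗ — fails.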